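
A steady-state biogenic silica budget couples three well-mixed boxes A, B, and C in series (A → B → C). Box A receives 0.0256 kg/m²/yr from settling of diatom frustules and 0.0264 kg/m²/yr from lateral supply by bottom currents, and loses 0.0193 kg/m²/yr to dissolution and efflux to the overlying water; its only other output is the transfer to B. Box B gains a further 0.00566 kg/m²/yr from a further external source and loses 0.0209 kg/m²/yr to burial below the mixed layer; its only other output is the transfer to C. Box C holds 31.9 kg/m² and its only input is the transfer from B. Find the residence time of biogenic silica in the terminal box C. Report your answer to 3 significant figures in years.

Box A: F(A→B) = (0.0256 + 0.0264) − 0.0193 = 0.032700 kg/m²/yr.
Box B: F(B→C) = (0.032700 + 0.00566) − 0.0209 = 0.017460 kg/m²/yr.
Box C throughput = its input = 0.017460 kg/m²/yr; τ = 31.9 / 0.017460 = 1827 yr.

1830 yr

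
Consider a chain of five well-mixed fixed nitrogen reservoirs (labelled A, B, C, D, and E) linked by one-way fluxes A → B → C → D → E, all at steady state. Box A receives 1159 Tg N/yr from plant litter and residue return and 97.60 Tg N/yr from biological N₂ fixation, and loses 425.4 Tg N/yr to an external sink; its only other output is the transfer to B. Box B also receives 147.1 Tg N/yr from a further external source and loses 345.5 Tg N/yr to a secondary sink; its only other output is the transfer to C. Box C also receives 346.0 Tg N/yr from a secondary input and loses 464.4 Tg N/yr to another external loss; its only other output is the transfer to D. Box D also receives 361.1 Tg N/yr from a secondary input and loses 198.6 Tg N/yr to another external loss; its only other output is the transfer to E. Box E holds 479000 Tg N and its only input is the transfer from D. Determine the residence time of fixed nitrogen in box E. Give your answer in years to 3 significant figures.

Box A: F(A→B) = (1159 + 97.60) − 425.4 = 831.20 Tg N/yr.
Box B: F(B→C) = (831.20 + 147.1) − 345.5 = 632.80 Tg N/yr.
Box C: F(C→D) = (632.80 + 346.0) − 464.4 = 514.40 Tg N/yr.
Box D: F(D→E) = (514.40 + 361.1) − 198.6 = 676.90 Tg N/yr.
Box E throughput = its input = 676.90 Tg N/yr; τ = 479000 / 676.90 = 707.6 yr.

708 yr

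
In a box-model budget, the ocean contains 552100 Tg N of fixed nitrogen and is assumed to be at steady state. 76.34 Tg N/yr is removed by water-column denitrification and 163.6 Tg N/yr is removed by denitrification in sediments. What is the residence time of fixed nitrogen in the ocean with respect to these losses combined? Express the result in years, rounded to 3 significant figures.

2300 yr

Total removal = 76.34 + 163.6 = 239.94 Tg N/yr.
τ = M / ΣF_out = 552100 / 239.94 = 2301 yr.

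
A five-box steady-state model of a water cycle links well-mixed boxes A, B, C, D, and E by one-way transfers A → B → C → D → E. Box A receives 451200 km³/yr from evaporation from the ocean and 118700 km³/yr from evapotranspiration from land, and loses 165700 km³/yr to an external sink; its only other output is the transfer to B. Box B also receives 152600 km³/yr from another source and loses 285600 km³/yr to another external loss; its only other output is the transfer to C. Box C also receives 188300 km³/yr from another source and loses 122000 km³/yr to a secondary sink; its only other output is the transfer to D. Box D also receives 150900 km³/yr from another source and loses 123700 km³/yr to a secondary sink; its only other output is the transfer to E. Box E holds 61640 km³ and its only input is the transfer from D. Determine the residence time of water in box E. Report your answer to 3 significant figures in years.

0.169 yr

Box A: F(A→B) = (451200 + 118700) − 165700 = 404200 km³/yr.
Box B: F(B→C) = (404200 + 152600) − 285600 = 271200 km³/yr.
Box C: F(C→D) = (271200 + 188300) − 122000 = 337500 km³/yr.
Box D: F(D→E) = (337500 + 150900) − 123700 = 364700 km³/yr.
Box E throughput = its input = 364700 km³/yr; τ = 61640 / 364700 = 0.1690 yr.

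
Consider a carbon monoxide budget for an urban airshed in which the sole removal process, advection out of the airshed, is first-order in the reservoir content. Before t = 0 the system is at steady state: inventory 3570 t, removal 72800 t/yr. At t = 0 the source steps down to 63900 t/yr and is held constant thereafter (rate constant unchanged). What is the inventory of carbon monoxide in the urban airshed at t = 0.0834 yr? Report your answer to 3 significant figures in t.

3210 t

The sink rate constant is k = F₀/M₀ = 72800/3570 = 20.39 yr⁻¹.
Solving dM/dt = F₁ − kM with M(0) = M₀ gives M(t) = F₁/k + (M₀ − F₁/k)·e^(−kt).
F₁/k = 63900/20.39 = 3133.6 t; kt = 20.39 × 0.0834 = 1.701, e^(−kt) = 0.1826.
M(0.0834) = 3133.6 + (3570 − 3133.6) × 0.1826 = 3133.6 + 79.67 = 3213.2 t.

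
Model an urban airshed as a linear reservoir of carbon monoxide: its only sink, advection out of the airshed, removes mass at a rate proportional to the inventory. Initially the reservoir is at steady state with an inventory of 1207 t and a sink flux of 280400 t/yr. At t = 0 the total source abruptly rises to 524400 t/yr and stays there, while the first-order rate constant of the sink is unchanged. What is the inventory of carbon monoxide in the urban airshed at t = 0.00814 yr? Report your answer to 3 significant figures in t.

τ = M₀/F₀ = 1207/280400 = 0.004305 yr; rate constant k = 1/τ.
New steady state M_∞ = F₁/k = F₁·τ = 524400 × 0.004305 = 2257.3 t.
M(t) = M_∞ + (M₀ − M_∞)·e^(−t/τ); t/τ = 0.00814/0.004305 = 1.891, so e^(−t/τ) = 0.1509.
M(t) = 2257.3 − 1050 × 0.1509 = 2098.8 t.

2100 t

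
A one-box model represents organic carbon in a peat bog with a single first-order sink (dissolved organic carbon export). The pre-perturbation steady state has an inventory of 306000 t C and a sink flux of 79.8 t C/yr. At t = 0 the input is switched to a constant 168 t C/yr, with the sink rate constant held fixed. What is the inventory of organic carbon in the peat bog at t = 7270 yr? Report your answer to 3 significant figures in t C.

593000 t C

τ = M₀/F₀ = 306000/79.8 = 3835 yr; rate constant k = 1/τ.
New steady state M_∞ = F₁/k = F₁·τ = 168 × 3835 = 644210 t C.
M(t) = M_∞ + (M₀ − M_∞)·e^(−t/τ); t/τ = 7270/3835 = 1.896, so e^(−t/τ) = 0.1502.
M(t) = 644210 − 338200 × 0.1502 = 593420 t C.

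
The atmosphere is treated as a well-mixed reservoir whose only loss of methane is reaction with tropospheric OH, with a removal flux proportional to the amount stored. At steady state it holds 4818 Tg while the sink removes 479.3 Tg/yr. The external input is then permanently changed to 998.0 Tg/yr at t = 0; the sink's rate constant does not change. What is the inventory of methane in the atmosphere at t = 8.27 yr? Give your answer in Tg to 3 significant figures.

7740 Tg

τ = M₀/F₀ = 4818/479.3 = 10.05 yr; rate constant k = 1/τ.
New steady state M_∞ = F₁/k = F₁·τ = 998.0 × 10.05 = 10032 Tg.
M(t) = M_∞ + (M₀ − M_∞)·e^(−t/τ); t/τ = 8.27/10.05 = 0.8227, so e^(−t/τ) = 0.4392.
M(t) = 10032 − 5214 × 0.4392 = 7741.8 Tg.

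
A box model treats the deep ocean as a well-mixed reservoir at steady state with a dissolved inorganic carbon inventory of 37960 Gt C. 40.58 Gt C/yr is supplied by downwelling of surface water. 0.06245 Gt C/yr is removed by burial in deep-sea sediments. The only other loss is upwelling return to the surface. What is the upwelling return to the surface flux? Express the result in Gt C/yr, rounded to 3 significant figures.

At steady state ΣF_in = ΣF_out.
ΣF_in = 40.580 Gt C/yr.
Upwelling return to the surface flux = ΣF_in − (0.06245) = 40.580 − 0.06245 = 40.52 Gt C/yr.

40.5 Gt C/yr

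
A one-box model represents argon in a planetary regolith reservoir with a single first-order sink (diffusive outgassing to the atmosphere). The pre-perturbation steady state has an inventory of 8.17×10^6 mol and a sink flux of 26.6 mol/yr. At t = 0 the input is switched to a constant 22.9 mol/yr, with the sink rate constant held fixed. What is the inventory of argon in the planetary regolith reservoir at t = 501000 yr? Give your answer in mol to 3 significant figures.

The sink rate constant is k = F₀/M₀ = 26.6/8.17×10^6 = 3.256×10^-6 yr⁻¹.
Solving dM/dt = F₁ − kM with M(0) = M₀ gives M(t) = F₁/k + (M₀ − F₁/k)·e^(−kt).
F₁/k = 22.9/3.256×10^-6 = 7.0336×10^6 mol; kt = 3.256×10^-6 × 501000 = 1.631, e^(−kt) = 0.1957.
M(501000) = 7.0336×10^6 + (8.17×10^6 − 7.0336×10^6) × 0.1957 = 7.0336×10^6 + 222400 = 7.2560×10^6 mol.

7.26×10^6 mol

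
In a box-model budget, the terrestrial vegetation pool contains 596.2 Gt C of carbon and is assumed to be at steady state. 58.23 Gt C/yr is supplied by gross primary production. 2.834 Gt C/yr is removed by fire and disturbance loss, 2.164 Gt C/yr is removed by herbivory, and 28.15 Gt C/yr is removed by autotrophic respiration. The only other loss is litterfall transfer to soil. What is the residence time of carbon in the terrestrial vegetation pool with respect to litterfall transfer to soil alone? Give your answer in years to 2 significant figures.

24 yr

At steady state ΣF_in = ΣF_out.
ΣF_in = 58.230 Gt C/yr.
Litterfall transfer to soil flux = ΣF_in − (2.834 + 2.164 + 28.15) = 58.230 − 33.15 = 25.08 Gt C/yr.
τ = M / F = 596.2 / 25.08 = 23.77 yr.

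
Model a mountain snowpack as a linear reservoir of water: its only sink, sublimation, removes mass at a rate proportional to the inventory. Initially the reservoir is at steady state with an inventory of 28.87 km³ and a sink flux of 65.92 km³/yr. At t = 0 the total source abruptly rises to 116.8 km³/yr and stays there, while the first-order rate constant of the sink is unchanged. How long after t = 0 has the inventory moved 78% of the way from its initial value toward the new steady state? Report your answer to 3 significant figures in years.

τ = M₀/F₀ = 28.87/65.92 = 0.4380 yr.
The remaining gap fraction is e^(−t/τ); 78% covered ⇒ e^(−t/τ) = 0.220.
t = −τ ln(0.220) = 0.4380 × 1.514 = 0.6631 yr.

0.663 yr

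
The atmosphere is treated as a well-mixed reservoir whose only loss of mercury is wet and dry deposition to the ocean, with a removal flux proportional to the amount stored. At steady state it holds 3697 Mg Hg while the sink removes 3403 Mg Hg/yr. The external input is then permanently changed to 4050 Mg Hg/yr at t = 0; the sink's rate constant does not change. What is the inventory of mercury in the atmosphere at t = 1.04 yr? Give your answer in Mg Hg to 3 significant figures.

τ = M₀/F₀ = 3697/3403 = 1.086 yr; rate constant k = 1/τ.
New steady state M_∞ = F₁/k = F₁·τ = 4050 × 1.086 = 4399.9 Mg Hg.
M(t) = M_∞ + (M₀ − M_∞)·e^(−t/τ); t/τ = 1.04/1.086 = 0.9573, so e^(−t/τ) = 0.3839.
M(t) = 4399.9 − 702.9 × 0.3839 = 4130.0 Mg Hg.

4130 Mg Hg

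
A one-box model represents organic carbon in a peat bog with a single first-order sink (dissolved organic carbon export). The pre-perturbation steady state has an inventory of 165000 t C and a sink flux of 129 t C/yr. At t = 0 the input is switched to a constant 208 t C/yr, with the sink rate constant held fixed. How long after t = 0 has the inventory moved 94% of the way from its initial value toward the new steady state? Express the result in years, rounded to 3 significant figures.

3600 yr

τ = M₀/F₀ = 165000/129 = 1279 yr.
The remaining gap fraction is e^(−t/τ); 94% covered ⇒ e^(−t/τ) = 0.0600.
t = −τ ln(0.0600) = 1279 × 2.813 = 3599 yr.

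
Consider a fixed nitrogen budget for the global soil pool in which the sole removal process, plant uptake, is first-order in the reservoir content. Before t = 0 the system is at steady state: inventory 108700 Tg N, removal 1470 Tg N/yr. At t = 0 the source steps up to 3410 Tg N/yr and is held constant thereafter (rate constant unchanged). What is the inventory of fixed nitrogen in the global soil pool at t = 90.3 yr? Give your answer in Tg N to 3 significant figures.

210000 Tg N

The sink rate constant is k = F₀/M₀ = 1470/108700 = 0.01352 yr⁻¹.
Solving dM/dt = F₁ − kM with M(0) = M₀ gives M(t) = F₁/k + (M₀ − F₁/k)·e^(−kt).
F₁/k = 3410/0.01352 = 252150 Tg N; kt = 0.01352 × 90.3 = 1.221, e^(−kt) = 0.2949.
M(90.3) = 252150 + (108700 − 252150) × 0.2949 = 252150 − 42300 = 209850 Tg N.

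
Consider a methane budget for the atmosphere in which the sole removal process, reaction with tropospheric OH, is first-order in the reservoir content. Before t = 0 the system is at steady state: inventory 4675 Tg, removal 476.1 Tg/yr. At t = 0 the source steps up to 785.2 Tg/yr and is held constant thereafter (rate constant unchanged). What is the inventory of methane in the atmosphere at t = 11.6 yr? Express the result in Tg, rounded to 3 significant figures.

6780 Tg

τ = M₀/F₀ = 4675/476.1 = 9.819 yr; rate constant k = 1/τ.
New steady state M_∞ = F₁/k = F₁·τ = 785.2 × 9.819 = 7710.2 Tg.
M(t) = M_∞ + (M₀ − M_∞)·e^(−t/τ); t/τ = 11.6/9.819 = 1.181, so e^(−t/τ) = 0.3069.
M(t) = 7710.2 − 3035 × 0.3069 = 6778.8 Tg.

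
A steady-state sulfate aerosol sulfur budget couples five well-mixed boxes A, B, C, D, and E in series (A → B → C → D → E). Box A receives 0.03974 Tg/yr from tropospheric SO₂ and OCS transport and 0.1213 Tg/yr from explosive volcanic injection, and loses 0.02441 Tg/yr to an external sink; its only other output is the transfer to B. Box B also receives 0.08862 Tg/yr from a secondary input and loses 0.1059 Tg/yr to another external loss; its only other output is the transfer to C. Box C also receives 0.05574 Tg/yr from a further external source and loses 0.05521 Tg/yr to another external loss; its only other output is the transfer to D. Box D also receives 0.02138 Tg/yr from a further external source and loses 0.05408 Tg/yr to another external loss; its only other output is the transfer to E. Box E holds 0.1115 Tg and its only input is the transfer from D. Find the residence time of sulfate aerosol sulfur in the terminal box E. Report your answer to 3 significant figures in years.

1.28 yr

Box A: F(A→B) = (0.03974 + 0.1213) − 0.02441 = 0.13663 Tg/yr.
Box B: F(B→C) = (0.13663 + 0.08862) − 0.1059 = 0.11935 Tg/yr.
Box C: F(C→D) = (0.11935 + 0.05574) − 0.05521 = 0.11988 Tg/yr.
Box D: F(D→E) = (0.11988 + 0.02138) − 0.05408 = 0.087180 Tg/yr.
Box E throughput = its input = 0.087180 Tg/yr; τ = 0.1115 / 0.087180 = 1.279 yr.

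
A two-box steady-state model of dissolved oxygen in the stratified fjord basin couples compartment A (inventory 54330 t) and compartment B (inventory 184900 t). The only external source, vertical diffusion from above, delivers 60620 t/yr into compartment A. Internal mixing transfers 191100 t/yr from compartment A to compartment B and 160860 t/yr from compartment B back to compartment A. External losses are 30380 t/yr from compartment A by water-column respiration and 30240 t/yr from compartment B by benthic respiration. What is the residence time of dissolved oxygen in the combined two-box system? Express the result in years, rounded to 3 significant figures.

Treat the two boxes together as one reservoir: the mixing fluxes between them are internal recycling, so τ = ΣM / Σ(external losses).
M_total = 54330 + 184900 = 239230 t.
ΣF_external_out = 30380 + 30240 = 60620 t/yr.
τ = M_total / ΣF_ext = 239230 / 60620 = 3.946 yr.

3.95 yr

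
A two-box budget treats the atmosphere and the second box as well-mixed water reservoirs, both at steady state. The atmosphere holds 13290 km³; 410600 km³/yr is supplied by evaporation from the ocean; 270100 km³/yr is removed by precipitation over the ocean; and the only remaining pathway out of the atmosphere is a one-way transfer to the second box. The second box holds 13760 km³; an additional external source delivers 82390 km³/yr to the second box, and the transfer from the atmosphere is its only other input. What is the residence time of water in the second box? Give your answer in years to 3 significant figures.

0.0617 yr

Balance the atmosphere: ΣF_in = 410600 km³/yr.
Transfer to the second box = ΣF_in − (270100) = 140500 km³/yr.
Total input to the second box = 140500 + 82390 = 222890 km³/yr; at steady state this equals its total output.
τ = M / F = 13760 / 222890 = 0.06173 yr.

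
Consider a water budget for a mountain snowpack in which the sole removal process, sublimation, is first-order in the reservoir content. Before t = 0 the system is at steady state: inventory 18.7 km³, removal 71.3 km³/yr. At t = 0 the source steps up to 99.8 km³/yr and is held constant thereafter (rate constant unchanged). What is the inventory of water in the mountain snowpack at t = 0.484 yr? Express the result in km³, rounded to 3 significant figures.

τ = M₀/F₀ = 18.7/71.3 = 0.2623 yr; rate constant k = 1/τ.
New steady state M_∞ = F₁/k = F₁·τ = 99.8 × 0.2623 = 26.175 km³.
M(t) = M_∞ + (M₀ − M_∞)·e^(−t/τ); t/τ = 0.484/0.2623 = 1.845, so e^(−t/τ) = 0.1580.
M(t) = 26.175 − 7.475 × 0.1580 = 24.994 km³.

25.0 km³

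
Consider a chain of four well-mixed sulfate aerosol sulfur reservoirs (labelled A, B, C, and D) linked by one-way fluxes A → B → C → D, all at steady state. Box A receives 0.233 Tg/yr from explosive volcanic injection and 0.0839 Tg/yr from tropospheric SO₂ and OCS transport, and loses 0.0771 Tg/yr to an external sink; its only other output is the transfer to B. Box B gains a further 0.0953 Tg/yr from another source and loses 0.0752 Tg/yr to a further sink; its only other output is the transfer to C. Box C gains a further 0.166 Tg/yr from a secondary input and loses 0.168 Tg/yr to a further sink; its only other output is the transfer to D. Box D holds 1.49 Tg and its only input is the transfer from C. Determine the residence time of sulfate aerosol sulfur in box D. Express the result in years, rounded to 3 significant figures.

5.78 yr

Box A: F(A→B) = (0.233 + 0.0839) − 0.0771 = 0.23980 Tg/yr.
Box B: F(B→C) = (0.23980 + 0.0953) − 0.0752 = 0.25990 Tg/yr.
Box C: F(C→D) = (0.25990 + 0.166) − 0.168 = 0.25790 Tg/yr.
Box D throughput = its input = 0.25790 Tg/yr; τ = 1.49 / 0.25790 = 5.777 yr.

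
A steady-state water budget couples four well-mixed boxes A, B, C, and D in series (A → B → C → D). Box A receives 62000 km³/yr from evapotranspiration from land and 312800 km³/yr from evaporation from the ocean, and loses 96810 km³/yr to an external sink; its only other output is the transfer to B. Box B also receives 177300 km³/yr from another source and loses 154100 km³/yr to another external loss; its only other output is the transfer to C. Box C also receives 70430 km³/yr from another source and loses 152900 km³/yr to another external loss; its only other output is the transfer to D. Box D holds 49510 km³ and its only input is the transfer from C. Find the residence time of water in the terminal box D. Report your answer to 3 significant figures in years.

0.226 yr

Box A: F(A→B) = (62000 + 312800) − 96810 = 277990 km³/yr.
Box B: F(B→C) = (277990 + 177300) − 154100 = 301190 km³/yr.
Box C: F(C→D) = (301190 + 70430) − 152900 = 218720 km³/yr.
Box D throughput = its input = 218720 km³/yr; τ = 49510 / 218720 = 0.2264 yr.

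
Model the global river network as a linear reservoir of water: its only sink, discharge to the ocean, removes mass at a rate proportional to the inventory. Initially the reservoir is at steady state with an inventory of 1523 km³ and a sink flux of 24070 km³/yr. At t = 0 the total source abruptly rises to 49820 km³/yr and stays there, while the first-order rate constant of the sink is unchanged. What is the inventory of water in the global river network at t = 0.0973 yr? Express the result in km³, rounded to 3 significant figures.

2800 km³

Residence time τ = M₀/F₀ = 0.06327 yr. The eventual steady state is M_∞ = M₀·(F₁/F₀) = 1523 × 49820/24070 = 3152.3 km³.
The anomaly ΔM(t) = M(t) − M_∞ decays as ΔM₀·e^(−t/τ) with ΔM₀ = 1523 − 3152.3 = −1629 km³.
At t = 0.0973 yr, e^(−t/τ) = e^(−1.538) = 0.2149, so ΔM = −350.1 km³ and M = 3152.3 − 350.1 = 2802.2 km³.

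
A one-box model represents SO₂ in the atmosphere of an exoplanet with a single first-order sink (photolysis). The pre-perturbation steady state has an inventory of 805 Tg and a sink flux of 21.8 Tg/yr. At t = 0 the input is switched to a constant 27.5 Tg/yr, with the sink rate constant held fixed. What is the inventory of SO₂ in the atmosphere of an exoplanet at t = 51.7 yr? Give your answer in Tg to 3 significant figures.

964 Tg

Residence time τ = M₀/F₀ = 36.93 yr. The eventual steady state is M_∞ = M₀·(F₁/F₀) = 805 × 27.5/21.8 = 1015.5 Tg.
The anomaly ΔM(t) = M(t) − M_∞ decays as ΔM₀·e^(−t/τ) with ΔM₀ = 805 − 1015.5 = −210.5 Tg.
At t = 51.7 yr, e^(−t/τ) = e^(−1.400) = 0.2466, so ΔM = −51.90 Tg and M = 1015.5 − 51.90 = 963.58 Tg.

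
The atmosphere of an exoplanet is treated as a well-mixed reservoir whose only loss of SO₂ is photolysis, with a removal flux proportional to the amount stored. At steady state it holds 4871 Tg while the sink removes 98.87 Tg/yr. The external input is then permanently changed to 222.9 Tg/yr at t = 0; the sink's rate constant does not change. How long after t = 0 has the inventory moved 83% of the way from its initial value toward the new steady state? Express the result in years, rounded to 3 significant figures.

τ = M₀/F₀ = 4871/98.87 = 49.27 yr.
The remaining gap fraction is e^(−t/τ); 83% covered ⇒ e^(−t/τ) = 0.170.
t = −τ ln(0.170) = 49.27 × 1.772 = 87.30 yr.

87.3 yr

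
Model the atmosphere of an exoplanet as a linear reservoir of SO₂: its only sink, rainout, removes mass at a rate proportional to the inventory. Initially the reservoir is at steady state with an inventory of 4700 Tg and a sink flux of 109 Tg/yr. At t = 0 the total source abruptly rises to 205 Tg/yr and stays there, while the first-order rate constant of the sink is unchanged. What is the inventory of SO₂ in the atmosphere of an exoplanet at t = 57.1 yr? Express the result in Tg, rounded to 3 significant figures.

τ = M₀/F₀ = 4700/109 = 43.12 yr; rate constant k = 1/τ.
New steady state M_∞ = F₁/k = F₁·τ = 205 × 43.12 = 8839.4 Tg.
M(t) = M_∞ + (M₀ − M_∞)·e^(−t/τ); t/τ = 57.1/43.12 = 1.324, so e^(−t/τ) = 0.2660.
M(t) = 8839.4 − 4139 × 0.2660 = 7738.3 Tg.

7740 Tg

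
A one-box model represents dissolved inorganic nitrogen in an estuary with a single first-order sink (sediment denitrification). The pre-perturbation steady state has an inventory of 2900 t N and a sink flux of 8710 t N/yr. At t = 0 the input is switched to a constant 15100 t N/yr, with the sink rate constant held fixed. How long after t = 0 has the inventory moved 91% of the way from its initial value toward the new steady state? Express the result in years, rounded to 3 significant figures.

0.802 yr

τ = M₀/F₀ = 2900/8710 = 0.3330 yr.
The remaining gap fraction is e^(−t/τ); 91% covered ⇒ e^(−t/τ) = 0.0900.
t = −τ ln(0.0900) = 0.3330 × 2.408 = 0.8017 yr.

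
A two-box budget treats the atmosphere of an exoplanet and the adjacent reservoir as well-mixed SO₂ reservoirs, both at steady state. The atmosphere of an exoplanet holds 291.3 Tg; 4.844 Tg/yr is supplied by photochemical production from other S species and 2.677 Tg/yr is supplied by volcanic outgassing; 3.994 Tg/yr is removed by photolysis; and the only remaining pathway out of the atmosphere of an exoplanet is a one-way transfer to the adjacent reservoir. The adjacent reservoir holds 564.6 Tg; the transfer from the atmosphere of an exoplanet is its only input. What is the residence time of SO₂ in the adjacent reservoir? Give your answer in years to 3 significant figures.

160 yr

Balance the atmosphere of an exoplanet: ΣF_in = 4.844 + 2.677 = 7.5210 Tg/yr.
Transfer to the adjacent reservoir = ΣF_in − (3.994) = 3.5270 Tg/yr.
At steady state the output of the adjacent reservoir equals its input, 3.5270 Tg/yr.
τ = M / F = 564.6 / 3.5270 = 160.1 yr.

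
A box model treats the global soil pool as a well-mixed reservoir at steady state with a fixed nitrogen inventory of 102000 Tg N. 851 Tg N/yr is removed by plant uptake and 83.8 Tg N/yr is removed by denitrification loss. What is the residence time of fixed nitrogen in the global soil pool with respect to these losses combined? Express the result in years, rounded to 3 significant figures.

Total removal = 851.0 + 83.80 = 934.80 Tg N/yr.
τ = M / ΣF_out = 102000 / 934.80 = 109.1 yr.

109 yr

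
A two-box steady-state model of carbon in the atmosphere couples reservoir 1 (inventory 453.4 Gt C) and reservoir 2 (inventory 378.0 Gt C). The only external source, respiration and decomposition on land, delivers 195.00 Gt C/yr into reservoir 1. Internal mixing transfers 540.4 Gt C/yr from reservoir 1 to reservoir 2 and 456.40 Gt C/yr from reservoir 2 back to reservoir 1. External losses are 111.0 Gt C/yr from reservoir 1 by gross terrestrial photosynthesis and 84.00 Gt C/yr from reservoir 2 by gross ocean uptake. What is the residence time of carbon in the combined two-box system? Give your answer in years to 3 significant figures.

4.26 yr

Treat the two boxes together as one reservoir: the mixing fluxes between them are internal recycling, so τ = ΣM / Σ(external losses).
M_total = 453.4 + 378.0 = 831.40 Gt C.
ΣF_external_out = 111.0 + 84.00 = 195.00 Gt C/yr.
τ = M_total / ΣF_ext = 831.40 / 195.00 = 4.264 yr.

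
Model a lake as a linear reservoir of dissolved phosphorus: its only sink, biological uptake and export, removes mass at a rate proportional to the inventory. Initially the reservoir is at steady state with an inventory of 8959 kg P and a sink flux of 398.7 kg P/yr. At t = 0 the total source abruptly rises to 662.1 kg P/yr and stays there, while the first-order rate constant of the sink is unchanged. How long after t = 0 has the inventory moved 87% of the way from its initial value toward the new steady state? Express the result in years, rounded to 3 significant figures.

τ = M₀/F₀ = 8959/398.7 = 22.47 yr.
The remaining gap fraction is e^(−t/τ); 87% covered ⇒ e^(−t/τ) = 0.130.
t = −τ ln(0.130) = 22.47 × 2.040 = 45.84 yr.

45.8 yr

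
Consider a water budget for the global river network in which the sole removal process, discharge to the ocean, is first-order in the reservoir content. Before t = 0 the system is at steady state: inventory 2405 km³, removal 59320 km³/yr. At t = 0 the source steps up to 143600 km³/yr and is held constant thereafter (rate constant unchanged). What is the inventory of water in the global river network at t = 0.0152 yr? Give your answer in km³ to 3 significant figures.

3470 km³

τ = M₀/F₀ = 2405/59320 = 0.04054 yr; rate constant k = 1/τ.
New steady state M_∞ = F₁/k = F₁·τ = 143600 × 0.04054 = 5821.9 km³.
M(t) = M_∞ + (M₀ − M_∞)·e^(−t/τ); t/τ = 0.0152/0.04054 = 0.3749, so e^(−t/τ) = 0.6873.
M(t) = 5821.9 − 3417 × 0.6873 = 3473.3 km³.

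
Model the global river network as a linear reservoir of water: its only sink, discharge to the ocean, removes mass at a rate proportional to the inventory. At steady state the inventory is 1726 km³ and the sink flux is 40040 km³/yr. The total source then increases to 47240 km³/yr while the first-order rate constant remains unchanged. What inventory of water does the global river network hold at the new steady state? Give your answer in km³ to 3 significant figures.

2040 km³

Rate constant k = F/M = 40040 / 1726 = 23.20 yr⁻¹.
At the new steady state, source = k·M_new ⇒ M_new = 47240 / 23.20 = 2036 km³.
(Equivalently M_new = M × F_new/F_old = 1726 × 47240/40040.)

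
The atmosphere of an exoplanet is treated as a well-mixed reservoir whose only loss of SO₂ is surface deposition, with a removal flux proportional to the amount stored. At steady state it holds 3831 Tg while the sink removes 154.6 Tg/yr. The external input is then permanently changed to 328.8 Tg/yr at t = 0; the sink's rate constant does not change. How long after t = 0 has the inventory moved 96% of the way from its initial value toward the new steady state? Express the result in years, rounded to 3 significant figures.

τ = M₀/F₀ = 3831/154.6 = 24.78 yr.
The remaining gap fraction is e^(−t/τ); 96% covered ⇒ e^(−t/τ) = 0.0400.
t = −τ ln(0.0400) = 24.78 × 3.219 = 79.76 yr.

79.8 yr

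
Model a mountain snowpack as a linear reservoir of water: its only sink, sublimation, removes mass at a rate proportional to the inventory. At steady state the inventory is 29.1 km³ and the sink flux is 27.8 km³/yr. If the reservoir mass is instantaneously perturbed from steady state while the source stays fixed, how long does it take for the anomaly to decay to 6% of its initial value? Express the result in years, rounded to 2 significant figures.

2.9 yr

For a linear reservoir the anomaly decays as exp(−t/τ) with τ = M/F = 29.1/27.8 = 1.047 yr.
exp(−t/τ) = 0.06 ⇒ t = −τ ln(0.06) = 1.047 × 2.813 = 2.945 yr.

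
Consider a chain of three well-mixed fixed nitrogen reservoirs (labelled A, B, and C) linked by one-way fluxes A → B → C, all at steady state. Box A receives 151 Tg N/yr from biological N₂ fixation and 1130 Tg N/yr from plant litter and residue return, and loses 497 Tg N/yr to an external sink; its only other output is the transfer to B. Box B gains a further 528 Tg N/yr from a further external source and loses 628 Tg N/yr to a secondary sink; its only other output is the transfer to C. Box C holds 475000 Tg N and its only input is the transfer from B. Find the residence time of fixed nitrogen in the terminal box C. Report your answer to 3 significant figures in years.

Box A: F(A→B) = (151 + 1130) − 497 = 784.00 Tg N/yr.
Box B: F(B→C) = (784.00 + 528) − 628 = 684.00 Tg N/yr.
Box C throughput = its input = 684.00 Tg N/yr; τ = 475000 / 684.00 = 694.4 yr.

694 yr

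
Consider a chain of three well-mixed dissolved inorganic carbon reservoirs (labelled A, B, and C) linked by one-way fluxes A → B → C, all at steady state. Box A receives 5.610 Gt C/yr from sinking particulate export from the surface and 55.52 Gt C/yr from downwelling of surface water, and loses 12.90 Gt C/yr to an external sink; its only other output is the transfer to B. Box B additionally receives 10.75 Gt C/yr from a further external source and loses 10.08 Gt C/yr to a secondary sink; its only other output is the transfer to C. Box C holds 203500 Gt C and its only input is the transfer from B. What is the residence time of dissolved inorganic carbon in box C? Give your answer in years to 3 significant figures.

4160 yr

Box A: F(A→B) = (5.610 + 55.52) − 12.90 = 48.230 Gt C/yr.
Box B: F(B→C) = (48.230 + 10.75) − 10.08 = 48.900 Gt C/yr.
Box C throughput = its input = 48.900 Gt C/yr; τ = 203500 / 48.900 = 4162 yr.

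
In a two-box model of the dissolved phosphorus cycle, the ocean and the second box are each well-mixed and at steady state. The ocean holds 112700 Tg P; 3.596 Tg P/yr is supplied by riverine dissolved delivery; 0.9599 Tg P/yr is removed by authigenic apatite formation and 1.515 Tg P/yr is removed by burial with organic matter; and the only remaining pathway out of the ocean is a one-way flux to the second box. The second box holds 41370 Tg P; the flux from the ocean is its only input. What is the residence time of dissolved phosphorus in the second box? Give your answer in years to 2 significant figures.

Balance the ocean: ΣF_in = 3.5960 Tg P/yr.
Flux to the second box = ΣF_in − (0.9599 + 1.515) = 1.1211 Tg P/yr.
At steady state the output of the second box equals its input, 1.1211 Tg P/yr.
τ = M / F = 41370 / 1.1211 = 36900 yr.

37000 yr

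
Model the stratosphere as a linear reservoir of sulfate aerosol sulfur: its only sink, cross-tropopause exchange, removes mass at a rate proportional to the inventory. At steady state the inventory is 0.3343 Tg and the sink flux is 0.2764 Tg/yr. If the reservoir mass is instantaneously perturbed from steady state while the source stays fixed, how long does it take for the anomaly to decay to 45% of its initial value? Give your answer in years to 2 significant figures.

For a linear reservoir the anomaly decays as exp(−t/τ) with τ = M/F = 0.3343/0.2764 = 1.209 yr.
exp(−t/τ) = 0.45 ⇒ t = −τ ln(0.45) = 1.209 × 0.7985 = 0.9658 yr.

0.97 yr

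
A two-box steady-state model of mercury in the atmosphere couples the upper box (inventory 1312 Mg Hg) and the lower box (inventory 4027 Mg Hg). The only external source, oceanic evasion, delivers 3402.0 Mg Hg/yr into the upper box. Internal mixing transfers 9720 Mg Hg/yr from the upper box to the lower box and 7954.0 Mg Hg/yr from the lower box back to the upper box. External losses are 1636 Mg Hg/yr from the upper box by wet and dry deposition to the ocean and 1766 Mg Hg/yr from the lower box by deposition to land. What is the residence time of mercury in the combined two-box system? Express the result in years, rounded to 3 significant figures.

1.57 yr

For the system as a whole, the A↔B exchange is internal and contributes nothing to the throughput; only the external sinks remove mass.
M_total = 1312 + 4027 = 5339.0 Mg Hg.
ΣF_external_out = 1636 + 1766 = 3402.0 Mg Hg/yr.
τ = M_total / ΣF_ext = 5339.0 / 3402.0 = 1.569 yr.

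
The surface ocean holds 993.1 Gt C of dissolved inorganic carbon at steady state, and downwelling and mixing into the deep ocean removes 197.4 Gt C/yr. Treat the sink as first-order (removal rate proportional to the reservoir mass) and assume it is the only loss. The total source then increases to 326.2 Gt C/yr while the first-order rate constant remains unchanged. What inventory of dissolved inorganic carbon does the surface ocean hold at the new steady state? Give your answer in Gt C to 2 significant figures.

Rate constant k = F/M = 197.4 / 993.1 = 0.1988 yr⁻¹.
At the new steady state, source = k·M_new ⇒ M_new = 326.2 / 0.1988 = 1641 Gt C.
(Equivalently M_new = M × F_new/F_old = 993.1 × 326.2/197.4.)

1600 Gt C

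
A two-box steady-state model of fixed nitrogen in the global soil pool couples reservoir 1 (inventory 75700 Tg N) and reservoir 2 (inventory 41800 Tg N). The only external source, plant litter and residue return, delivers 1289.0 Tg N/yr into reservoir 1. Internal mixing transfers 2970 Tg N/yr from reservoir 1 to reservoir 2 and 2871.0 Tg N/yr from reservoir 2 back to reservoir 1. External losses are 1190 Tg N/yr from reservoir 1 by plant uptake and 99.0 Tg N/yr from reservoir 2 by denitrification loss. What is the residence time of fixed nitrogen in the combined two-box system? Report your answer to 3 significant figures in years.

91.2 yr

For the system as a whole, the A↔B exchange is internal and contributes nothing to the throughput; only the external sinks remove mass.
M_total = 75700 + 41800 = 117500 Tg N.
ΣF_external_out = 1190 + 99.0 = 1289.0 Tg N/yr.
τ = M_total / ΣF_ext = 117500 / 1289.0 = 91.16 yr.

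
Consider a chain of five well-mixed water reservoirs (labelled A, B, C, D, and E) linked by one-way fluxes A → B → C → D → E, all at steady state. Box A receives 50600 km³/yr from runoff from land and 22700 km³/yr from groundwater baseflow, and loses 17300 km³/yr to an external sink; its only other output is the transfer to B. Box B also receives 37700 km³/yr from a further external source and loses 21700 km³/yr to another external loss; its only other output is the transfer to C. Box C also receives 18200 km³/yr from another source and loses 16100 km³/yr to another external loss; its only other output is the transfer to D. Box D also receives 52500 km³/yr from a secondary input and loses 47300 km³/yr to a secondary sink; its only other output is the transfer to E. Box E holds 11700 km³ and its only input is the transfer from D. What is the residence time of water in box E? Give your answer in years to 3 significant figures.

0.148 yr

Box A: F(A→B) = (50600 + 22700) − 17300 = 56000 km³/yr.
Box B: F(B→C) = (56000 + 37700) − 21700 = 72000 km³/yr.
Box C: F(C→D) = (72000 + 18200) − 16100 = 74100 km³/yr.
Box D: F(D→E) = (74100 + 52500) − 47300 = 79300 km³/yr.
Box E throughput = its input = 79300 km³/yr; τ = 11700 / 79300 = 0.1475 yr.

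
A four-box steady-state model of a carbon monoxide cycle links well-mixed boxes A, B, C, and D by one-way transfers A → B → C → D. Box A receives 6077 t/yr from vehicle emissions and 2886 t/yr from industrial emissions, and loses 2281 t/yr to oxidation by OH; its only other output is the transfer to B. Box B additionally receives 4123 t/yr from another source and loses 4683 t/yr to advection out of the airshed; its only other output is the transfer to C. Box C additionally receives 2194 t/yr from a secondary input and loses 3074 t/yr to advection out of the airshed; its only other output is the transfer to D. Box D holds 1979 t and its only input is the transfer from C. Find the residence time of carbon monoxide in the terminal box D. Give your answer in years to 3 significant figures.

Box A: F(A→B) = (6077 + 2886) − 2281 = 6682.0 t/yr.
Box B: F(B→C) = (6682.0 + 4123) − 4683 = 6122.0 t/yr.
Box C: F(C→D) = (6122.0 + 2194) − 3074 = 5242.0 t/yr.
Box D throughput = its input = 5242.0 t/yr; τ = 1979 / 5242.0 = 0.3775 yr.

0.378 yr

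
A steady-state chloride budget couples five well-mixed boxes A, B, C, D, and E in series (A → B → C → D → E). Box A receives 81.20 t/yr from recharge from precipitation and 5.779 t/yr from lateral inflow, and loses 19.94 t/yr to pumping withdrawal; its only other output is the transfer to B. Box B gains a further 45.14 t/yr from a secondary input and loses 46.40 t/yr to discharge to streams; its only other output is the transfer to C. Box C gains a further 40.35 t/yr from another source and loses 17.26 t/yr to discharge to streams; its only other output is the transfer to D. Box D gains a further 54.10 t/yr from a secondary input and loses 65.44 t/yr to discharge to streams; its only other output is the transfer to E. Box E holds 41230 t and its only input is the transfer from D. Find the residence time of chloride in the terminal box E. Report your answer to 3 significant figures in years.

Box A: F(A→B) = (81.20 + 5.779) − 19.94 = 67.039 t/yr.
Box B: F(B→C) = (67.039 + 45.14) − 46.40 = 65.779 t/yr.
Box C: F(C→D) = (65.779 + 40.35) − 17.26 = 88.869 t/yr.
Box D: F(D→E) = (88.869 + 54.10) − 65.44 = 77.529 t/yr.
Box E throughput = its input = 77.529 t/yr; τ = 41230 / 77.529 = 531.8 yr.

532 yr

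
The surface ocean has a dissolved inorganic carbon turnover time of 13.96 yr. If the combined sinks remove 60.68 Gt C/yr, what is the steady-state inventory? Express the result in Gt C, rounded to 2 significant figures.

τ = M/F ⇒ M = τ × F = 13.96 × 60.68 = 847.1 Gt C.

850 Gt C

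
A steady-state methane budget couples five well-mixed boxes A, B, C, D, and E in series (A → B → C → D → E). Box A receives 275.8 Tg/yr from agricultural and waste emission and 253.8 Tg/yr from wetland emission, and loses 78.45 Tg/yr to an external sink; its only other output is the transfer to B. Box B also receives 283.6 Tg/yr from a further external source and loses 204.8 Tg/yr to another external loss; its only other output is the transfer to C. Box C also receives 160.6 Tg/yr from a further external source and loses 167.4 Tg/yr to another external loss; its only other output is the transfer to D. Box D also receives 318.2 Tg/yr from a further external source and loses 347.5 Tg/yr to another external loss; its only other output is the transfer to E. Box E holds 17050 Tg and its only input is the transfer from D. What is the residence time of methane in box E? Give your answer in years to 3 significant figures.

Box A: F(A→B) = (275.8 + 253.8) − 78.45 = 451.15 Tg/yr.
Box B: F(B→C) = (451.15 + 283.6) − 204.8 = 529.95 Tg/yr.
Box C: F(C→D) = (529.95 + 160.6) − 167.4 = 523.15 Tg/yr.
Box D: F(D→E) = (523.15 + 318.2) − 347.5 = 493.85 Tg/yr.
Box E throughput = its input = 493.85 Tg/yr; τ = 17050 / 493.85 = 34.52 yr.

34.5 yr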